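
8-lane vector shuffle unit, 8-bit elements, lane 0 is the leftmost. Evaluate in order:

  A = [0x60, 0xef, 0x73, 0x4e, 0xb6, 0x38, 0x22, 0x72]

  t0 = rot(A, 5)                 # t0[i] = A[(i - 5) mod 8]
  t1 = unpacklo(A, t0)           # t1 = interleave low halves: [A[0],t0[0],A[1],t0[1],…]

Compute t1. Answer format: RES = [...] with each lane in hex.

  t0: 4e b6 38 22 72 60 ef 73
  t1: 60 4e ef b6 73 38 4e 22

RES = [ 0x60  0x4e  0xef  0xb6  0x73  0x38  0x4e  0x22 ]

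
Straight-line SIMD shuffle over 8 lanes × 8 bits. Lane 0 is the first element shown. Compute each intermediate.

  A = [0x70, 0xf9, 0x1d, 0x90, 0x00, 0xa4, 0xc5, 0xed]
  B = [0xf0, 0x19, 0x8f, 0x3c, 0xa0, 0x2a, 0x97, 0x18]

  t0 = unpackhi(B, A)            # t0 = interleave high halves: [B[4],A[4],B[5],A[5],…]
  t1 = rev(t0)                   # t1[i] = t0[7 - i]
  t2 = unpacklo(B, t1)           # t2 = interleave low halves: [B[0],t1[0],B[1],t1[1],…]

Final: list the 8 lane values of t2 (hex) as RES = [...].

t0 = [0xa0, 0x00, 0x2a, 0xa4, 0x97, 0xc5, 0x18, 0xed]
t1 = [0xed, 0x18, 0xc5, 0x97, 0xa4, 0x2a, 0x00, 0xa0]
t2 = [0xf0, 0xed, 0x19, 0x18, 0x8f, 0xc5, 0x3c, 0x97]

RES = [0xf0, 0xed, 0x19, 0x18, 0x8f, 0xc5, 0x3c, 0x97]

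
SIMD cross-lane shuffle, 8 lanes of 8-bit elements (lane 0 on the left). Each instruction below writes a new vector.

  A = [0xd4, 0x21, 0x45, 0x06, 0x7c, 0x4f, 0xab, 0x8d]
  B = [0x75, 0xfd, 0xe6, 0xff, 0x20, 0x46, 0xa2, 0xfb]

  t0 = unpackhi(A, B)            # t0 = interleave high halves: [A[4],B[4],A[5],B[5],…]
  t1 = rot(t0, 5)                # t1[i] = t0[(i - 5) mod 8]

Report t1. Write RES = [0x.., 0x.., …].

RES = [0x46, 0xab, 0xa2, 0x8d, 0xfb, 0x7c, 0x20, 0x4f]

  t0: 7c 20 4f 46 ab a2 8d fb
  t1: 46 ab a2 8d fb 7c 20 4f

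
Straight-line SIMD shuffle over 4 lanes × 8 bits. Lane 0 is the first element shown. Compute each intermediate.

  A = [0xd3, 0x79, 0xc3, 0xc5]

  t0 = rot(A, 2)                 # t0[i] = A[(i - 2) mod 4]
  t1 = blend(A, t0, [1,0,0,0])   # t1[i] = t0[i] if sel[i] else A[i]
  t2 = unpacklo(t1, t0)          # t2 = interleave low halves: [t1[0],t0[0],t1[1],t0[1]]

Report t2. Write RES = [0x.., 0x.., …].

RES = [ 0xc3  0xc3  0x79  0xc5 ]

→ t0 |c3|c5|d3|79|
→ t1 |c3|79|c3|c5|
→ t2 |c3|c3|79|c5|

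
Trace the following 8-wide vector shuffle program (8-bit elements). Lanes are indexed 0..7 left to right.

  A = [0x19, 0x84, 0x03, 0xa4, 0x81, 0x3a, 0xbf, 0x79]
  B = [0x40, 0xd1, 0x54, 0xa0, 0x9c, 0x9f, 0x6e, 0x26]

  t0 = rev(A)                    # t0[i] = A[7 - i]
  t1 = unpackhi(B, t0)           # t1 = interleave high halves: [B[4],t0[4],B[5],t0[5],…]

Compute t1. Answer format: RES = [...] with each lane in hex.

t0 = [0x79, 0xbf, 0x3a, 0x81, 0xa4, 0x03, 0x84, 0x19]
t1 = [0x9c, 0xa4, 0x9f, 0x03, 0x6e, 0x84, 0x26, 0x19]

RES = [ 0x9c  0xa4  0x9f  0x03  0x6e  0x84  0x26  0x19 ]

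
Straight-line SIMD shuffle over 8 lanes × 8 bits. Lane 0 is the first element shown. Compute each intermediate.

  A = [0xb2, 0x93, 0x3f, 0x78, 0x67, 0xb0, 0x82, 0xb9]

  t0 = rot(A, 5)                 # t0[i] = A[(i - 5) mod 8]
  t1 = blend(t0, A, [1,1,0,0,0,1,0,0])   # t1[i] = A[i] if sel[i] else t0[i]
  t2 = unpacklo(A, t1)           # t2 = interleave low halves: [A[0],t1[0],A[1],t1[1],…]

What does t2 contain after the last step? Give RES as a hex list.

t0 = [0x78, 0x67, 0xb0, 0x82, 0xb9, 0xb2, 0x93, 0x3f]
t1 = [0xb2, 0x93, 0xb0, 0x82, 0xb9, 0xb0, 0x93, 0x3f]
t2 = [0xb2, 0xb2, 0x93, 0x93, 0x3f, 0xb0, 0x78, 0x82]

RES = [ 0xb2  0xb2  0x93  0x93  0x3f  0xb0  0x78  0x82 ]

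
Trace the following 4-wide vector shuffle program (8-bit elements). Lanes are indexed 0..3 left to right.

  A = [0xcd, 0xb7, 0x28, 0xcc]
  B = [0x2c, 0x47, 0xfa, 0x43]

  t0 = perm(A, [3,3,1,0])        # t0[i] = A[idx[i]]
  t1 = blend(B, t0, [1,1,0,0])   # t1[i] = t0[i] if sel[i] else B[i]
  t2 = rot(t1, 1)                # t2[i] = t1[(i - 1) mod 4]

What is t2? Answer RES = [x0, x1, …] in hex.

→ t0 |cc|cc|b7|cd|
→ t1 |cc|cc|fa|43|
→ t2 |43|cc|cc|fa|

RES = [0x43, 0xcc, 0xcc, 0xfa]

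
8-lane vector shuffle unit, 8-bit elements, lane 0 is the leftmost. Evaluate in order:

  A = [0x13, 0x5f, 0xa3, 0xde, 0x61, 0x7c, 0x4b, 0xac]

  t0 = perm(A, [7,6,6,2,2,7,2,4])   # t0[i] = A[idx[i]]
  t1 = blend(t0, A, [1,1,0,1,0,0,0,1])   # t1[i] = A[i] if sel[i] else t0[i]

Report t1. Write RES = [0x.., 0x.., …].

RES = [0x13, 0x5f, 0x4b, 0xde, 0xa3, 0xac, 0xa3, 0xac]

→ t0 |ac|4b|4b|a3|a3|ac|a3|61|
→ t1 |13|5f|4b|de|a3|ac|a3|ac|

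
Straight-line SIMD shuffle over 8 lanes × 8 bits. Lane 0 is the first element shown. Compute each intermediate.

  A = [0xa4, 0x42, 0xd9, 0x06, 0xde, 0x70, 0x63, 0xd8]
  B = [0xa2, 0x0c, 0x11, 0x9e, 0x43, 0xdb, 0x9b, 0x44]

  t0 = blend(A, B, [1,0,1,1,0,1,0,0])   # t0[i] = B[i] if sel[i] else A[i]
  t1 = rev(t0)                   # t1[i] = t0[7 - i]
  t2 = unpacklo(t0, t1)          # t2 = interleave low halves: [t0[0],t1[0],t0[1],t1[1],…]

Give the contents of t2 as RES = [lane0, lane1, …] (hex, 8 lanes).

→ t0 |a2|42|11|9e|de|db|63|d8|
→ t1 |d8|63|db|de|9e|11|42|a2|
→ t2 |a2|d8|42|63|11|db|9e|de|

RES = [0xa2, 0xd8, 0x42, 0x63, 0x11, 0xdb, 0x9e, 0xde]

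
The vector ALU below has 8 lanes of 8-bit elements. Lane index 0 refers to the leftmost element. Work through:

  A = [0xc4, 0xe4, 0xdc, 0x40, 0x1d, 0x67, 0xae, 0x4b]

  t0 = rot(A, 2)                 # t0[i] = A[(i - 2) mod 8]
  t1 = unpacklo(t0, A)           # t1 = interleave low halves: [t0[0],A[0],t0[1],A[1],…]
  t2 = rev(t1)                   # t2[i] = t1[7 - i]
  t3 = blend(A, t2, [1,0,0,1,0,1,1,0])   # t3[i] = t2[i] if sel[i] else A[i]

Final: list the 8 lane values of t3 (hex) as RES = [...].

RES = [0x40, 0xe4, 0xdc, 0xc4, 0x1d, 0x4b, 0xc4, 0x4b]

  t0: ae 4b c4 e4 dc 40 1d 67
  t1: ae c4 4b e4 c4 dc e4 40
  t2: 40 e4 dc c4 e4 4b c4 ae
  t3: 40 e4 dc c4 1d 4b c4 4b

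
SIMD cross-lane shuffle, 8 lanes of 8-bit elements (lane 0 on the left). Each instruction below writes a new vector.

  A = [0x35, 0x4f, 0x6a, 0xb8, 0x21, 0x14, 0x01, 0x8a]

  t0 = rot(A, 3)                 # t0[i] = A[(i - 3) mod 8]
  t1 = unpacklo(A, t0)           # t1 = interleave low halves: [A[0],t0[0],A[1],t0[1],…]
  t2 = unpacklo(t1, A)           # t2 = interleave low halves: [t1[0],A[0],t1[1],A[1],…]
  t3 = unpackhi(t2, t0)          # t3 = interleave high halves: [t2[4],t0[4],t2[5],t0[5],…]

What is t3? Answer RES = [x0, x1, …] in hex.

t0 = [0x14, 0x01, 0x8a, 0x35, 0x4f, 0x6a, 0xb8, 0x21]
t1 = [0x35, 0x14, 0x4f, 0x01, 0x6a, 0x8a, 0xb8, 0x35]
t2 = [0x35, 0x35, 0x14, 0x4f, 0x4f, 0x6a, 0x01, 0xb8]
t3 = [0x4f, 0x4f, 0x6a, 0x6a, 0x01, 0xb8, 0xb8, 0x21]

RES = [ 0x4f  0x4f  0x6a  0x6a  0x01  0xb8  0xb8  0x21 ]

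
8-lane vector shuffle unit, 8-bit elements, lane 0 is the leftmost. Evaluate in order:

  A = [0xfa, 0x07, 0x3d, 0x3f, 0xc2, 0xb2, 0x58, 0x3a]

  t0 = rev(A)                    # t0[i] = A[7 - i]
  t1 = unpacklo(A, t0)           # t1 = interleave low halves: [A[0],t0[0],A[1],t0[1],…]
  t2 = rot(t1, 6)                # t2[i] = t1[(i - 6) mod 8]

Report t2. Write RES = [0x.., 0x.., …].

t0 = [0x3a, 0x58, 0xb2, 0xc2, 0x3f, 0x3d, 0x07, 0xfa]
t1 = [0xfa, 0x3a, 0x07, 0x58, 0x3d, 0xb2, 0x3f, 0xc2]
t2 = [0x07, 0x58, 0x3d, 0xb2, 0x3f, 0xc2, 0xfa, 0x3a]

RES = [0x07, 0x58, 0x3d, 0xb2, 0x3f, 0xc2, 0xfa, 0x3a]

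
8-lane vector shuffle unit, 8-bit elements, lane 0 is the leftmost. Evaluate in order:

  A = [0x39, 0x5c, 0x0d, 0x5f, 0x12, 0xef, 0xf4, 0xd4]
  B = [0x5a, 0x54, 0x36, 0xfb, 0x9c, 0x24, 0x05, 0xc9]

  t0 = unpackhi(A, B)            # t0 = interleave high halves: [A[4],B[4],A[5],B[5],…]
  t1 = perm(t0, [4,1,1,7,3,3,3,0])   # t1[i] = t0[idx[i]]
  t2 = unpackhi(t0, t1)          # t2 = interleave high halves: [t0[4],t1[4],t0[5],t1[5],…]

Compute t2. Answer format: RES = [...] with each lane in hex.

  t0: 12 9c ef 24 f4 05 d4 c9
  t1: f4 9c 9c c9 24 24 24 12
  t2: f4 24 05 24 d4 24 c9 12

RES = [ 0xf4  0x24  0x05  0x24  0xd4  0x24  0xc9  0x12 ]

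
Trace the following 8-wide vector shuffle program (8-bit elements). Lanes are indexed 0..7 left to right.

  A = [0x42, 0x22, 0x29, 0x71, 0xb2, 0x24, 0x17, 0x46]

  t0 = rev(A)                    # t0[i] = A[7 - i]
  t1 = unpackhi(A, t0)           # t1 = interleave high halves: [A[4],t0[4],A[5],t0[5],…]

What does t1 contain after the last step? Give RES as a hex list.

RES = [0xb2, 0x71, 0x24, 0x29, 0x17, 0x22, 0x46, 0x42]

t0 = [0x46, 0x17, 0x24, 0xb2, 0x71, 0x29, 0x22, 0x42]
t1 = [0xb2, 0x71, 0x24, 0x29, 0x17, 0x22, 0x46, 0x42]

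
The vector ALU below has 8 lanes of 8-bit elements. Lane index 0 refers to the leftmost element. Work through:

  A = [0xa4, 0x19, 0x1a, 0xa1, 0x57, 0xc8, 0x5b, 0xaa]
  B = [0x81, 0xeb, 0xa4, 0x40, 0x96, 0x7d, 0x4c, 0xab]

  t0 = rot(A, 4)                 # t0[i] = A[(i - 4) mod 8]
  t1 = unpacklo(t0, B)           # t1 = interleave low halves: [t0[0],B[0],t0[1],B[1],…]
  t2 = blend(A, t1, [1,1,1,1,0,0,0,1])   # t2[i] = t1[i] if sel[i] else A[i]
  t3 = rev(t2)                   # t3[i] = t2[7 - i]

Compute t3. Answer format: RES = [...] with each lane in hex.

RES = [ 0x40  0x5b  0xc8  0x57  0xeb  0xc8  0x81  0x57 ]

t0 = [0x57, 0xc8, 0x5b, 0xaa, 0xa4, 0x19, 0x1a, 0xa1]
t1 = [0x57, 0x81, 0xc8, 0xeb, 0x5b, 0xa4, 0xaa, 0x40]
t2 = [0x57, 0x81, 0xc8, 0xeb, 0x57, 0xc8, 0x5b, 0x40]
t3 = [0x40, 0x5b, 0xc8, 0x57, 0xeb, 0xc8, 0x81, 0x57]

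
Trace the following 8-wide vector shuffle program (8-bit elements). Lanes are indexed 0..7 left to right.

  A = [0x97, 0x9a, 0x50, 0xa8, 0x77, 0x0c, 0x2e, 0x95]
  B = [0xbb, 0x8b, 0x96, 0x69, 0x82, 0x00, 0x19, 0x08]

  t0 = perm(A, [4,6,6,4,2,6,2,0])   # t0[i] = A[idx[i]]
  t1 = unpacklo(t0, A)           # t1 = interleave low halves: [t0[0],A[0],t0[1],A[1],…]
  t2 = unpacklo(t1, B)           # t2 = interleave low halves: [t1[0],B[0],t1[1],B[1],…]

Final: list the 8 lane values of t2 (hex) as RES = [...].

t0 = [0x77, 0x2e, 0x2e, 0x77, 0x50, 0x2e, 0x50, 0x97]
t1 = [0x77, 0x97, 0x2e, 0x9a, 0x2e, 0x50, 0x77, 0xa8]
t2 = [0x77, 0xbb, 0x97, 0x8b, 0x2e, 0x96, 0x9a, 0x69]

RES = [ 0x77  0xbb  0x97  0x8b  0x2e  0x96  0x9a  0x69 ]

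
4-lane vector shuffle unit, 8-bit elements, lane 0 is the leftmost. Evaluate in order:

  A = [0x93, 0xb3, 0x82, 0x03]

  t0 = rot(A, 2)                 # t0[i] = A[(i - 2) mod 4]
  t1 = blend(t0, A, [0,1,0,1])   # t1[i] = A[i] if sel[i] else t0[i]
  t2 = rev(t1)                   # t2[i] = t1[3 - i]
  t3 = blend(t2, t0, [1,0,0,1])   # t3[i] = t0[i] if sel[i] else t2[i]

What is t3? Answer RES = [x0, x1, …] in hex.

RES = [ 0x82  0x93  0xb3  0xb3 ]

t0 = [0x82, 0x03, 0x93, 0xb3]
t1 = [0x82, 0xb3, 0x93, 0x03]
t2 = [0x03, 0x93, 0xb3, 0x82]
t3 = [0x82, 0x93, 0xb3, 0xb3]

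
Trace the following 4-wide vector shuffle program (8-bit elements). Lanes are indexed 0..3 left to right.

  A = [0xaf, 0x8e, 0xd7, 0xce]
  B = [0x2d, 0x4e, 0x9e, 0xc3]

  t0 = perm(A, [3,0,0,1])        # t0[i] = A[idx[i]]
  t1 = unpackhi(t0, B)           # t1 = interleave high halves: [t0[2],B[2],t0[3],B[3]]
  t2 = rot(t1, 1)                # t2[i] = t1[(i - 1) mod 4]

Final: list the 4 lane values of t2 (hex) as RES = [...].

RES = [0xc3, 0xaf, 0x9e, 0x8e]

  t0: ce af af 8e
  t1: af 9e 8e c3
  t2: c3 af 9e 8e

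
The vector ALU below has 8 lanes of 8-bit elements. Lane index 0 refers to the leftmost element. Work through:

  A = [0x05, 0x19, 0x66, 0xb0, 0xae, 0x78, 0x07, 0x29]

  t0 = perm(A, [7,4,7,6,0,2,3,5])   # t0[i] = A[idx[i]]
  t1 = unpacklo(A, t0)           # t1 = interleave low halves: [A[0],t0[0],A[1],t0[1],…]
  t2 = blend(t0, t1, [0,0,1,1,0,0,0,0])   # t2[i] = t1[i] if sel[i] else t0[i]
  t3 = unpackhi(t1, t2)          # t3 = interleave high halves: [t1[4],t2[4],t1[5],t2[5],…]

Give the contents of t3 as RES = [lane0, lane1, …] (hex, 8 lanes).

→ t0 |29|ae|29|07|05|66|b0|78|
→ t1 |05|29|19|ae|66|29|b0|07|
→ t2 |29|ae|19|ae|05|66|b0|78|
→ t3 |66|05|29|66|b0|b0|07|78|

RES = [0x66, 0x05, 0x29, 0x66, 0xb0, 0xb0, 0x07, 0x78]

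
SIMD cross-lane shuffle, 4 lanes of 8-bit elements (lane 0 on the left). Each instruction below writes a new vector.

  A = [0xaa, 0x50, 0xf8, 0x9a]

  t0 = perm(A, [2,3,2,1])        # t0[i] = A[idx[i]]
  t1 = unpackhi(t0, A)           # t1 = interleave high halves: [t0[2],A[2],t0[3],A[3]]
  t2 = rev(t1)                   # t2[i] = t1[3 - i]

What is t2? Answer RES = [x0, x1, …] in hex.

RES = [0x9a, 0x50, 0xf8, 0xf8]

  t0: f8 9a f8 50
  t1: f8 f8 50 9a
  t2: 9a 50 f8 f8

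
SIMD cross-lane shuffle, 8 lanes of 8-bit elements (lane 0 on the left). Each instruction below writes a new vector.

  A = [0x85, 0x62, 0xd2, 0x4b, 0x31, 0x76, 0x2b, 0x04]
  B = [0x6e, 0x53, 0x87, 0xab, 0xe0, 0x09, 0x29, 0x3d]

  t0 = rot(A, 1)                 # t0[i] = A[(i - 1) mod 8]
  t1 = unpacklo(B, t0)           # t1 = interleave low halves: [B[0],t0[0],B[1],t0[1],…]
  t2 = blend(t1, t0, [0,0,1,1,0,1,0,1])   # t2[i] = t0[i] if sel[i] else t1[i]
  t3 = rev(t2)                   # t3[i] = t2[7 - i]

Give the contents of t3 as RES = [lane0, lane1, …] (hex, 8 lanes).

t0 = [0x04, 0x85, 0x62, 0xd2, 0x4b, 0x31, 0x76, 0x2b]
t1 = [0x6e, 0x04, 0x53, 0x85, 0x87, 0x62, 0xab, 0xd2]
t2 = [0x6e, 0x04, 0x62, 0xd2, 0x87, 0x31, 0xab, 0x2b]
t3 = [0x2b, 0xab, 0x31, 0x87, 0xd2, 0x62, 0x04, 0x6e]

RES = [0x2b, 0xab, 0x31, 0x87, 0xd2, 0x62, 0x04, 0x6e]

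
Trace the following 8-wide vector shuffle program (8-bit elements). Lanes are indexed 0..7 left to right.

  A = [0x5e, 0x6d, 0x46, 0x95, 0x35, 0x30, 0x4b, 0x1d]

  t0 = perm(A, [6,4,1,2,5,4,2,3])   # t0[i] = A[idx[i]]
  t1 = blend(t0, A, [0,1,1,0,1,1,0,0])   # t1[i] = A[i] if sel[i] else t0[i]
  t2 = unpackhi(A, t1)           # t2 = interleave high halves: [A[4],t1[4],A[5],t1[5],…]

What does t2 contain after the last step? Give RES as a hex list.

→ t0 |4b|35|6d|46|30|35|46|95|
→ t1 |4b|6d|46|46|35|30|46|95|
→ t2 |35|35|30|30|4b|46|1d|95|

RES = [ 0x35  0x35  0x30  0x30  0x4b  0x46  0x1d  0x95 ]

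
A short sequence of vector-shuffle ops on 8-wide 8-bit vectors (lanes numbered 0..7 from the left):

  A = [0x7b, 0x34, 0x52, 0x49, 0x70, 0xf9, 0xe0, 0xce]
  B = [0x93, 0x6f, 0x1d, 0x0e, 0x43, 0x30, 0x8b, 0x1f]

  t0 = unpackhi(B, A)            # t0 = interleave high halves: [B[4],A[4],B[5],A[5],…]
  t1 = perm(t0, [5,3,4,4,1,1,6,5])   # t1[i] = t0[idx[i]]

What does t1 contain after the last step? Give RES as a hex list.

t0 = [0x43, 0x70, 0x30, 0xf9, 0x8b, 0xe0, 0x1f, 0xce]
t1 = [0xe0, 0xf9, 0x8b, 0x8b, 0x70, 0x70, 0x1f, 0xe0]

RES = [ 0xe0  0xf9  0x8b  0x8b  0x70  0x70  0x1f  0xe0 ]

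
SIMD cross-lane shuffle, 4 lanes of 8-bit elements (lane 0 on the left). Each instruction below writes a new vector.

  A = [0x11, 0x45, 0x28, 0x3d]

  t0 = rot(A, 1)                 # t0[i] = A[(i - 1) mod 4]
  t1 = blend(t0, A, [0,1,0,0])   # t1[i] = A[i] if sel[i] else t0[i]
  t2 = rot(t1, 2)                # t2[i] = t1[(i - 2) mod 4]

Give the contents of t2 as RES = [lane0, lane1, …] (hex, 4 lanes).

RES = [ 0x45  0x28  0x3d  0x45 ]

t0 = [0x3d, 0x11, 0x45, 0x28]
t1 = [0x3d, 0x45, 0x45, 0x28]
t2 = [0x45, 0x28, 0x3d, 0x45]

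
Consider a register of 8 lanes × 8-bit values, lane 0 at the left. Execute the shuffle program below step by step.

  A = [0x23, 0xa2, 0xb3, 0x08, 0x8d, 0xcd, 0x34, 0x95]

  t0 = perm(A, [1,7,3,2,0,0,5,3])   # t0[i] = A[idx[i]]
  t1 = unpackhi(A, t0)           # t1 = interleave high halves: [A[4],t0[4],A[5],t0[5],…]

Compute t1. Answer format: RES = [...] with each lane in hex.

t0 = [0xa2, 0x95, 0x08, 0xb3, 0x23, 0x23, 0xcd, 0x08]
t1 = [0x8d, 0x23, 0xcd, 0x23, 0x34, 0xcd, 0x95, 0x08]

RES = [ 0x8d  0x23  0xcd  0x23  0x34  0xcd  0x95  0x08 ]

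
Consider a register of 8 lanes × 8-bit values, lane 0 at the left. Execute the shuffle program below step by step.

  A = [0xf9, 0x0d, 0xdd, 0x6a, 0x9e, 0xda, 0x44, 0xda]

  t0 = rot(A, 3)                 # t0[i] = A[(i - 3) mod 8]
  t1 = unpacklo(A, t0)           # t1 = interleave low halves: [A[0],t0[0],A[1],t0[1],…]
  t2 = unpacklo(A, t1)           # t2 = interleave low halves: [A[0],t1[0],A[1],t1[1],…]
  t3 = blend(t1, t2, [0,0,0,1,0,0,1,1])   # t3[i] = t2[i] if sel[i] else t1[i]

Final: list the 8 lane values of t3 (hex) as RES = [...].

  t0: da 44 da f9 0d dd 6a 9e
  t1: f9 da 0d 44 dd da 6a f9
  t2: f9 f9 0d da dd 0d 6a 44
  t3: f9 da 0d da dd da 6a 44

RES = [0xf9, 0xda, 0x0d, 0xda, 0xdd, 0xda, 0x6a, 0x44]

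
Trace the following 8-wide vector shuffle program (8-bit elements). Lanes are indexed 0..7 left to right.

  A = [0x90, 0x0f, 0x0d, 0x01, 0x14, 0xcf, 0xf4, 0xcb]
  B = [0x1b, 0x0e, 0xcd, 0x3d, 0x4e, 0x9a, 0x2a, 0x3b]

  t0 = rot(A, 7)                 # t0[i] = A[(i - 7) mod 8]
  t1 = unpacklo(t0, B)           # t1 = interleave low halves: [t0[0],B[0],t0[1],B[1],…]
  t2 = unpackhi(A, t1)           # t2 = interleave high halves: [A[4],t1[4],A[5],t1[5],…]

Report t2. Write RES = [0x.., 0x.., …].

RES = [0x14, 0x01, 0xcf, 0xcd, 0xf4, 0x14, 0xcb, 0x3d]

t0 = [0x0f, 0x0d, 0x01, 0x14, 0xcf, 0xf4, 0xcb, 0x90]
t1 = [0x0f, 0x1b, 0x0d, 0x0e, 0x01, 0xcd, 0x14, 0x3d]
t2 = [0x14, 0x01, 0xcf, 0xcd, 0xf4, 0x14, 0xcb, 0x3d]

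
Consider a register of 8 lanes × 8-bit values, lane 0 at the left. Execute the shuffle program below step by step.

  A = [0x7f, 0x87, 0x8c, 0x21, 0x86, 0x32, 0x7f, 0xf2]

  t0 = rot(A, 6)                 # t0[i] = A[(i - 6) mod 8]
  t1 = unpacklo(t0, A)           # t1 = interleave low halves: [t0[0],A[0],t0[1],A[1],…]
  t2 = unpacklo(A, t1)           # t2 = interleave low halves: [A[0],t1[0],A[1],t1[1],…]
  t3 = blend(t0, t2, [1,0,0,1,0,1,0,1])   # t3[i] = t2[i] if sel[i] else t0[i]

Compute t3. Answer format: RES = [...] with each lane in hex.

RES = [ 0x7f  0x21  0x86  0x7f  0x7f  0x21  0x7f  0x87 ]

t0 = [0x8c, 0x21, 0x86, 0x32, 0x7f, 0xf2, 0x7f, 0x87]
t1 = [0x8c, 0x7f, 0x21, 0x87, 0x86, 0x8c, 0x32, 0x21]
t2 = [0x7f, 0x8c, 0x87, 0x7f, 0x8c, 0x21, 0x21, 0x87]
t3 = [0x7f, 0x21, 0x86, 0x7f, 0x7f, 0x21, 0x7f, 0x87]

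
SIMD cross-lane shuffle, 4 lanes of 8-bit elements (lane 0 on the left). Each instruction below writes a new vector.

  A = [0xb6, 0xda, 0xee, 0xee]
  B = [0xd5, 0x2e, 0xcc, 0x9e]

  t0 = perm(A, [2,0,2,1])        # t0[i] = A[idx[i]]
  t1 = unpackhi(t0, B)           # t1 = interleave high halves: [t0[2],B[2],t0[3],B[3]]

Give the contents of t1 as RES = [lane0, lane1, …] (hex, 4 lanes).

t0 = [0xee, 0xb6, 0xee, 0xda]
t1 = [0xee, 0xcc, 0xda, 0x9e]

RES = [0xee, 0xcc, 0xda, 0x9e]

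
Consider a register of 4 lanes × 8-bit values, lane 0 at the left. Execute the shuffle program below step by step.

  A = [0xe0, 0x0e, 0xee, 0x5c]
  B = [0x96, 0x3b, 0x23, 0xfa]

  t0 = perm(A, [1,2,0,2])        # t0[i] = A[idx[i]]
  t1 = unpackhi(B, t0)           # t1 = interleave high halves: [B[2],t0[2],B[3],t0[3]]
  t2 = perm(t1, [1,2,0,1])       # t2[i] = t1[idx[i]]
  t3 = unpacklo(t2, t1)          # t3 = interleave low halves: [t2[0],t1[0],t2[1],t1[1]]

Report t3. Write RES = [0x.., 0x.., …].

RES = [ 0xe0  0x23  0xfa  0xe0 ]

→ t0 |0e|ee|e0|ee|
→ t1 |23|e0|fa|ee|
→ t2 |e0|fa|23|e0|
→ t3 |e0|23|fa|e0|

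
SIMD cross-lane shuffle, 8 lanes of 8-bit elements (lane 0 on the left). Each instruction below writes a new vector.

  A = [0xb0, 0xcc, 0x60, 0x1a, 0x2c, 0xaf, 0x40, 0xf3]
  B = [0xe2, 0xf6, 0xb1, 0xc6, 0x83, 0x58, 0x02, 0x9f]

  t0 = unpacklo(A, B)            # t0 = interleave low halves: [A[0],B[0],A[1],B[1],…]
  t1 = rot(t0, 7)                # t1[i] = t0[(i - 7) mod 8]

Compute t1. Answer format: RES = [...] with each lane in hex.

RES = [ 0xe2  0xcc  0xf6  0x60  0xb1  0x1a  0xc6  0xb0 ]

→ t0 |b0|e2|cc|f6|60|b1|1a|c6|
→ t1 |e2|cc|f6|60|b1|1a|c6|b0|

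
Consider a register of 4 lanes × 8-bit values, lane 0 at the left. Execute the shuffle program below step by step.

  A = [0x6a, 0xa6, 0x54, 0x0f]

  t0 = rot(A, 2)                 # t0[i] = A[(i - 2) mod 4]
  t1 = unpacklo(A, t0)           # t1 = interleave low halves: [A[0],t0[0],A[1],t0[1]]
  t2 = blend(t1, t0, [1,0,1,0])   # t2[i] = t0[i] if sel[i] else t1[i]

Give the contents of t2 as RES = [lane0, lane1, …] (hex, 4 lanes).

  t0: 54 0f 6a a6
  t1: 6a 54 a6 0f
  t2: 54 54 6a 0f

RES = [ 0x54  0x54  0x6a  0x0f ]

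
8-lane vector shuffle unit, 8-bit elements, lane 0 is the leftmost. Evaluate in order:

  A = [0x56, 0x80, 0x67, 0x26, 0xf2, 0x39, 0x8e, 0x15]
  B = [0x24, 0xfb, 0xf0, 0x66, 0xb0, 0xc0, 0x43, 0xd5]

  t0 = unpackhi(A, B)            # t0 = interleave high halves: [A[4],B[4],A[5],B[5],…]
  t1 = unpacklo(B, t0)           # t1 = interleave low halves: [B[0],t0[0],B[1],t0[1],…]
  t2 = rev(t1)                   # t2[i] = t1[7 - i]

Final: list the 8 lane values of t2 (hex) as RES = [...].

→ t0 |f2|b0|39|c0|8e|43|15|d5|
→ t1 |24|f2|fb|b0|f0|39|66|c0|
→ t2 |c0|66|39|f0|b0|fb|f2|24|

RES = [0xc0, 0x66, 0x39, 0xf0, 0xb0, 0xfb, 0xf2, 0x24]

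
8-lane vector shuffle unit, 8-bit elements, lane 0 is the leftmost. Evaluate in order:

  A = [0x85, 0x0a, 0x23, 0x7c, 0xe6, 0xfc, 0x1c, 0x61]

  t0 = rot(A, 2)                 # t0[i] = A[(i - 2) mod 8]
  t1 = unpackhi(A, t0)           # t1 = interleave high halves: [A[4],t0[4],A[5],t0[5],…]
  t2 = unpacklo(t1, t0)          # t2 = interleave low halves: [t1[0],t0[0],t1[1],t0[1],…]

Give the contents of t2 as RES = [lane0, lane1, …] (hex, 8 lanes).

  t0: 1c 61 85 0a 23 7c e6 fc
  t1: e6 23 fc 7c 1c e6 61 fc
  t2: e6 1c 23 61 fc 85 7c 0a

RES = [ 0xe6  0x1c  0x23  0x61  0xfc  0x85  0x7c  0x0a ]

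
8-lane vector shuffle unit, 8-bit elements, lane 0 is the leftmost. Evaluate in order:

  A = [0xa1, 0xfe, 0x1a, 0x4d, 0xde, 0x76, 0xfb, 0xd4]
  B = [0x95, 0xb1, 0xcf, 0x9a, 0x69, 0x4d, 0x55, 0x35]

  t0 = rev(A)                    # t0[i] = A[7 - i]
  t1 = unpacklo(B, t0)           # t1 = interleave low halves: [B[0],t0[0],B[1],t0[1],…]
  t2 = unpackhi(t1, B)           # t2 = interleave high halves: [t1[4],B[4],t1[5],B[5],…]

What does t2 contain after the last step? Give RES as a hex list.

RES = [0xcf, 0x69, 0x76, 0x4d, 0x9a, 0x55, 0xde, 0x35]

  t0: d4 fb 76 de 4d 1a fe a1
  t1: 95 d4 b1 fb cf 76 9a de
  t2: cf 69 76 4d 9a 55 de 35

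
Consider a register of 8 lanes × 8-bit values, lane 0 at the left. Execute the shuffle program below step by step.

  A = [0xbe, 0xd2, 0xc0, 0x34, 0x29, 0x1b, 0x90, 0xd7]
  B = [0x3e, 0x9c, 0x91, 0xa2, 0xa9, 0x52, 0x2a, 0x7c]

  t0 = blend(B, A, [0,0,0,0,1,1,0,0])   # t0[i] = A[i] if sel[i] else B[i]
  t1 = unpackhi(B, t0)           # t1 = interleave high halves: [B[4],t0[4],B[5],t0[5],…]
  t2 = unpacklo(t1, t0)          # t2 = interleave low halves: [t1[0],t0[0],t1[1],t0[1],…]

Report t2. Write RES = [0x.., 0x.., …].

RES = [ 0xa9  0x3e  0x29  0x9c  0x52  0x91  0x1b  0xa2 ]

  t0: 3e 9c 91 a2 29 1b 2a 7c
  t1: a9 29 52 1b 2a 2a 7c 7c
  t2: a9 3e 29 9c 52 91 1b a2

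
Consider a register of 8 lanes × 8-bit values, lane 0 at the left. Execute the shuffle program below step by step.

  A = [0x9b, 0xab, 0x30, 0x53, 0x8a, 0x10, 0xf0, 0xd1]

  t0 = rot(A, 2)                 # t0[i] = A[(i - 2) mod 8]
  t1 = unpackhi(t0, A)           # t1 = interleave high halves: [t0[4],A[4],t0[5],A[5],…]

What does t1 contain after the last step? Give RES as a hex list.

t0 = [0xf0, 0xd1, 0x9b, 0xab, 0x30, 0x53, 0x8a, 0x10]
t1 = [0x30, 0x8a, 0x53, 0x10, 0x8a, 0xf0, 0x10, 0xd1]

RES = [ 0x30  0x8a  0x53  0x10  0x8a  0xf0  0x10  0xd1 ]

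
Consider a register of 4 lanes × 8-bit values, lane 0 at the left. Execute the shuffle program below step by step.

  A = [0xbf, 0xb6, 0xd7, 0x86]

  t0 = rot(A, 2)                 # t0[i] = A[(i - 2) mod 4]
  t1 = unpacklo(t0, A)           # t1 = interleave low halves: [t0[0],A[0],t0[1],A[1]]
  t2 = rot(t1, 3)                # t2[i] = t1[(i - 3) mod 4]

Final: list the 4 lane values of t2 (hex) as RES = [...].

→ t0 |d7|86|bf|b6|
→ t1 |d7|bf|86|b6|
→ t2 |bf|86|b6|d7|

RES = [0xbf, 0x86, 0xb6, 0xd7]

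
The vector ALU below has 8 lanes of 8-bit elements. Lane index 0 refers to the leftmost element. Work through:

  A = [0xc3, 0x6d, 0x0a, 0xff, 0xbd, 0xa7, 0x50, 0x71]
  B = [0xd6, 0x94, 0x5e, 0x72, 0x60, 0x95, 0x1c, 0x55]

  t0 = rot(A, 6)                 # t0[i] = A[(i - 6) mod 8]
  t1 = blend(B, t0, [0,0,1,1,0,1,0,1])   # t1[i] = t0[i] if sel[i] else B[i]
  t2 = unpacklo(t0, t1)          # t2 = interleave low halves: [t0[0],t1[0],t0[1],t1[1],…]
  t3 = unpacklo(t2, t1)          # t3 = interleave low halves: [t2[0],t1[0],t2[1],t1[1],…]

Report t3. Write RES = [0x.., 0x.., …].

t0 = [0x0a, 0xff, 0xbd, 0xa7, 0x50, 0x71, 0xc3, 0x6d]
t1 = [0xd6, 0x94, 0xbd, 0xa7, 0x60, 0x71, 0x1c, 0x6d]
t2 = [0x0a, 0xd6, 0xff, 0x94, 0xbd, 0xbd, 0xa7, 0xa7]
t3 = [0x0a, 0xd6, 0xd6, 0x94, 0xff, 0xbd, 0x94, 0xa7]

RES = [ 0x0a  0xd6  0xd6  0x94  0xff  0xbd  0x94  0xa7 ]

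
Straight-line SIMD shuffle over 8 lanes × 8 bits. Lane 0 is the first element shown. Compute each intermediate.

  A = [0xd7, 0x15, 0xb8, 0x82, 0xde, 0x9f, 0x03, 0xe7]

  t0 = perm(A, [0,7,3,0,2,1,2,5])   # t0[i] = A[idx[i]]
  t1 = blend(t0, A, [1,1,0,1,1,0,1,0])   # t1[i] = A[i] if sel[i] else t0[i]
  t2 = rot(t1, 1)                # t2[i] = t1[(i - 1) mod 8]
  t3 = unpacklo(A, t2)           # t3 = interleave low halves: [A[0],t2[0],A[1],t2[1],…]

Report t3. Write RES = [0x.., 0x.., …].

→ t0 |d7|e7|82|d7|b8|15|b8|9f|
→ t1 |d7|15|82|82|de|15|03|9f|
→ t2 |9f|d7|15|82|82|de|15|03|
→ t3 |d7|9f|15|d7|b8|15|82|82|

RES = [ 0xd7  0x9f  0x15  0xd7  0xb8  0x15  0x82  0x82 ]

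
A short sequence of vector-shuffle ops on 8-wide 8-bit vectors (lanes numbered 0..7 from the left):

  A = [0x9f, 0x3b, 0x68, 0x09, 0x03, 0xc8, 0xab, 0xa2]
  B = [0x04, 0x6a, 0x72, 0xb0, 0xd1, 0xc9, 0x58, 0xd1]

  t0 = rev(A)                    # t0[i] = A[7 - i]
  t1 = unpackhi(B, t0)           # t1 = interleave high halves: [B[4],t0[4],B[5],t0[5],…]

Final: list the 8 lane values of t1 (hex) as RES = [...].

RES = [ 0xd1  0x09  0xc9  0x68  0x58  0x3b  0xd1  0x9f ]

  t0: a2 ab c8 03 09 68 3b 9f
  t1: d1 09 c9 68 58 3b d1 9f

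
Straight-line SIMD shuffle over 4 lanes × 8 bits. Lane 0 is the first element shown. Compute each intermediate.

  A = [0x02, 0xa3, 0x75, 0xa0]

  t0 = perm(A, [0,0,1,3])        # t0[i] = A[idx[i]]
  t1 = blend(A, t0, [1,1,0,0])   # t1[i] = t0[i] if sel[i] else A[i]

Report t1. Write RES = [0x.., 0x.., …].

RES = [0x02, 0x02, 0x75, 0xa0]

→ t0 |02|02|a3|a0|
→ t1 |02|02|75|a0|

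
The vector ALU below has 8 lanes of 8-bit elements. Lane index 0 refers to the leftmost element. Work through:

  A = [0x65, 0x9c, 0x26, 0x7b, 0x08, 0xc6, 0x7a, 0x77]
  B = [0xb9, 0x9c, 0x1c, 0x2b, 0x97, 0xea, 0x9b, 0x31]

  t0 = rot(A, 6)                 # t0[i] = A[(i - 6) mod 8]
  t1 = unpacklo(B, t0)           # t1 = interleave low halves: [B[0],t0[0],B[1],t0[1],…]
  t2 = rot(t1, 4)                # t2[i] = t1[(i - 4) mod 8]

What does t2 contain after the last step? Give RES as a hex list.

RES = [ 0x1c  0x08  0x2b  0xc6  0xb9  0x26  0x9c  0x7b ]

  t0: 26 7b 08 c6 7a 77 65 9c
  t1: b9 26 9c 7b 1c 08 2b c6
  t2: 1c 08 2b c6 b9 26 9c 7b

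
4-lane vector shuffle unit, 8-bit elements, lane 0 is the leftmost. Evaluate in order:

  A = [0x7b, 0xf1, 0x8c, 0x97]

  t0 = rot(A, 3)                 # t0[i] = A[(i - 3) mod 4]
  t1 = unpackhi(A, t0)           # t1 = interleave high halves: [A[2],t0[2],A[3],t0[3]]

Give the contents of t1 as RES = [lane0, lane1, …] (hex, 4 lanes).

RES = [ 0x8c  0x97  0x97  0x7b ]

  t0: f1 8c 97 7b
  t1: 8c 97 97 7b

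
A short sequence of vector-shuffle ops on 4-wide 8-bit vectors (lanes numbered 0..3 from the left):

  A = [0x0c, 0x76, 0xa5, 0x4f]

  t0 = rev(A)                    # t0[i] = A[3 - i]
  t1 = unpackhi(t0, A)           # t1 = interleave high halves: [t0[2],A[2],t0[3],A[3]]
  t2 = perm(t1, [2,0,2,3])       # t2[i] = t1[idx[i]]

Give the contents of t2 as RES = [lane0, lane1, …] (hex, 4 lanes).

RES = [ 0x0c  0x76  0x0c  0x4f ]

  t0: 4f a5 76 0c
  t1: 76 a5 0c 4f
  t2: 0c 76 0c 4f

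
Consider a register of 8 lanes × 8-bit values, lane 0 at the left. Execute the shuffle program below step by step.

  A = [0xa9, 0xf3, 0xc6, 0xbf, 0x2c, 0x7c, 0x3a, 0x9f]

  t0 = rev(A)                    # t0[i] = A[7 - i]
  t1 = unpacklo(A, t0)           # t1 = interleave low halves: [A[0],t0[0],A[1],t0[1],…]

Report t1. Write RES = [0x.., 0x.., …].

  t0: 9f 3a 7c 2c bf c6 f3 a9
  t1: a9 9f f3 3a c6 7c bf 2c

RES = [0xa9, 0x9f, 0xf3, 0x3a, 0xc6, 0x7c, 0xbf, 0x2c]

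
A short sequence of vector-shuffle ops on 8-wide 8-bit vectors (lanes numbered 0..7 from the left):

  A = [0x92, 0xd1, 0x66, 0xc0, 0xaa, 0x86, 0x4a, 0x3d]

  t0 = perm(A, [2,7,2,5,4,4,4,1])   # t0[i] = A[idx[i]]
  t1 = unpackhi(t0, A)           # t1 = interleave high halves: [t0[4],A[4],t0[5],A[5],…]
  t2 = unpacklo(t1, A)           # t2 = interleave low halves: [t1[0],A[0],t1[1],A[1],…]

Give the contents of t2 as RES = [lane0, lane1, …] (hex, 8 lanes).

t0 = [0x66, 0x3d, 0x66, 0x86, 0xaa, 0xaa, 0xaa, 0xd1]
t1 = [0xaa, 0xaa, 0xaa, 0x86, 0xaa, 0x4a, 0xd1, 0x3d]
t2 = [0xaa, 0x92, 0xaa, 0xd1, 0xaa, 0x66, 0x86, 0xc0]

RES = [ 0xaa  0x92  0xaa  0xd1  0xaa  0x66  0x86  0xc0 ]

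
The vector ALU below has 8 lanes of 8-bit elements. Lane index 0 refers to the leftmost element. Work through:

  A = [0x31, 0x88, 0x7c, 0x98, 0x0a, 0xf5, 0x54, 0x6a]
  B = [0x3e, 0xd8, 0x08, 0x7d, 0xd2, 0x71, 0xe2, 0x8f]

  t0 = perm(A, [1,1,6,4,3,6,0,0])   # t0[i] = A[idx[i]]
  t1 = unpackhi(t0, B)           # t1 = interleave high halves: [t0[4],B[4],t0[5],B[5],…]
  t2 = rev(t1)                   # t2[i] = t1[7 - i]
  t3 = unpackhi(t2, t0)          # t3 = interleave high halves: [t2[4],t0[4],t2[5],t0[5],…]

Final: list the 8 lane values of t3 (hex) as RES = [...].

RES = [0x71, 0x98, 0x54, 0x54, 0xd2, 0x31, 0x98, 0x31]

→ t0 |88|88|54|0a|98|54|31|31|
→ t1 |98|d2|54|71|31|e2|31|8f|
→ t2 |8f|31|e2|31|71|54|d2|98|
→ t3 |71|98|54|54|d2|31|98|31|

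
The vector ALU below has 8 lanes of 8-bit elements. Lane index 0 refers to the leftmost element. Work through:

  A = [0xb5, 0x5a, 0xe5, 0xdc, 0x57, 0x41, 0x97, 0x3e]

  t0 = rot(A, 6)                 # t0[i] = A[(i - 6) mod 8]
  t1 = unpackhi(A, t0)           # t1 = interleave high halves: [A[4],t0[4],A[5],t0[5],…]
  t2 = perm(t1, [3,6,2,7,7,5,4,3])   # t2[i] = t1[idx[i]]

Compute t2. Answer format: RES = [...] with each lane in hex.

RES = [0x3e, 0x3e, 0x41, 0x5a, 0x5a, 0xb5, 0x97, 0x3e]

→ t0 |e5|dc|57|41|97|3e|b5|5a|
→ t1 |57|97|41|3e|97|b5|3e|5a|
→ t2 |3e|3e|41|5a|5a|b5|97|3e|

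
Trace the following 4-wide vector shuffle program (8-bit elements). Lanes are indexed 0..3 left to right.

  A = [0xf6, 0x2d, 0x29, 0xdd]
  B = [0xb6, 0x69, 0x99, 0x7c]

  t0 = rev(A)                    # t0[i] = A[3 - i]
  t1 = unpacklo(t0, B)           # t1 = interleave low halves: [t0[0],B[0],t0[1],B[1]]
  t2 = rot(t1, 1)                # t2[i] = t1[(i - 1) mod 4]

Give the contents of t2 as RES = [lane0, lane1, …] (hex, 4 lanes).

t0 = [0xdd, 0x29, 0x2d, 0xf6]
t1 = [0xdd, 0xb6, 0x29, 0x69]
t2 = [0x69, 0xdd, 0xb6, 0x29]

RES = [ 0x69  0xdd  0xb6  0x29 ]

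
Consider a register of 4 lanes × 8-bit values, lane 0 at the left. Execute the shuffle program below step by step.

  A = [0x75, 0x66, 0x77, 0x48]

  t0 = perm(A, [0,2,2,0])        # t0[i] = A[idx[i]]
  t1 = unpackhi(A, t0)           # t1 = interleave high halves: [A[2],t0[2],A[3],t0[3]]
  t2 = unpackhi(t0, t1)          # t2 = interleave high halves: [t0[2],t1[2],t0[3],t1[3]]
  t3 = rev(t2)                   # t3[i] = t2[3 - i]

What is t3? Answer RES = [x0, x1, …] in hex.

t0 = [0x75, 0x77, 0x77, 0x75]
t1 = [0x77, 0x77, 0x48, 0x75]
t2 = [0x77, 0x48, 0x75, 0x75]
t3 = [0x75, 0x75, 0x48, 0x77]

RES = [0x75, 0x75, 0x48, 0x77]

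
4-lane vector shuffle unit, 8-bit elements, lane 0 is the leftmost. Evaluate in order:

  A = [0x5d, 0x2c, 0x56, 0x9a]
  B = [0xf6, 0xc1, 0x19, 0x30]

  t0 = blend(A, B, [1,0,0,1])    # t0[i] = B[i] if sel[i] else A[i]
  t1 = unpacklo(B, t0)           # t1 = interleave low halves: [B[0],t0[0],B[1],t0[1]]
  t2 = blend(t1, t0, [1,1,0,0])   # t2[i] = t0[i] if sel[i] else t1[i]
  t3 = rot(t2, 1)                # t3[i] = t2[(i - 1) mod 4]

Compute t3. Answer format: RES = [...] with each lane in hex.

RES = [0x2c, 0xf6, 0x2c, 0xc1]

→ t0 |f6|2c|56|30|
→ t1 |f6|f6|c1|2c|
→ t2 |f6|2c|c1|2c|
→ t3 |2c|f6|2c|c1|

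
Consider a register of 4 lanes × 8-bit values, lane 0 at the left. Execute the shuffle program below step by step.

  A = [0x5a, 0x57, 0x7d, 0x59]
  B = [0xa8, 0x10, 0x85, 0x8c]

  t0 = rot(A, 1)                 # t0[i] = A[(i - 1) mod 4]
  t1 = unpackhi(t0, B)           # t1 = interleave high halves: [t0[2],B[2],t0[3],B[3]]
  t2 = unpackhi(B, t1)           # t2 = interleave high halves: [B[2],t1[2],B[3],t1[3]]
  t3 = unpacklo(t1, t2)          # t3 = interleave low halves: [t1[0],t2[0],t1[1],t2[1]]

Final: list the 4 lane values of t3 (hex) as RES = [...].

RES = [0x57, 0x85, 0x85, 0x7d]

  t0: 59 5a 57 7d
  t1: 57 85 7d 8c
  t2: 85 7d 8c 8c
  t3: 57 85 85 7d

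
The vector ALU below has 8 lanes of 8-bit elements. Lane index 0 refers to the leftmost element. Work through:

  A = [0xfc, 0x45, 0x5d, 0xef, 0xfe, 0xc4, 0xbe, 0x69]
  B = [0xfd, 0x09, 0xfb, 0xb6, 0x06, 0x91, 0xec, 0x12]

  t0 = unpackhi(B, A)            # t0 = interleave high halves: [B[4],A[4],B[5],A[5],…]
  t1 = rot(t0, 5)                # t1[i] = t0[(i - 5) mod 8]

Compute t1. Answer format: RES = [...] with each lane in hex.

RES = [0xc4, 0xec, 0xbe, 0x12, 0x69, 0x06, 0xfe, 0x91]

t0 = [0x06, 0xfe, 0x91, 0xc4, 0xec, 0xbe, 0x12, 0x69]
t1 = [0xc4, 0xec, 0xbe, 0x12, 0x69, 0x06, 0xfe, 0x91]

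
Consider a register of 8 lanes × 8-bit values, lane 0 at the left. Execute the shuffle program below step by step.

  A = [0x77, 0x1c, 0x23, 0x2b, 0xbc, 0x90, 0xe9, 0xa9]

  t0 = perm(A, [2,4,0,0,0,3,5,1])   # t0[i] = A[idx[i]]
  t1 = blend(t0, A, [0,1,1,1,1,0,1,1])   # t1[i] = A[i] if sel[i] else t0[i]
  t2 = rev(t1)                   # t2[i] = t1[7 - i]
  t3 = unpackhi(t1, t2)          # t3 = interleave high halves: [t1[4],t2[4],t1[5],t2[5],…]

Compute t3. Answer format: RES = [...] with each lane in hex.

RES = [ 0xbc  0x2b  0x2b  0x23  0xe9  0x1c  0xa9  0x23 ]

  t0: 23 bc 77 77 77 2b 90 1c
  t1: 23 1c 23 2b bc 2b e9 a9
  t2: a9 e9 2b bc 2b 23 1c 23
  t3: bc 2b 2b 23 e9 1c a9 23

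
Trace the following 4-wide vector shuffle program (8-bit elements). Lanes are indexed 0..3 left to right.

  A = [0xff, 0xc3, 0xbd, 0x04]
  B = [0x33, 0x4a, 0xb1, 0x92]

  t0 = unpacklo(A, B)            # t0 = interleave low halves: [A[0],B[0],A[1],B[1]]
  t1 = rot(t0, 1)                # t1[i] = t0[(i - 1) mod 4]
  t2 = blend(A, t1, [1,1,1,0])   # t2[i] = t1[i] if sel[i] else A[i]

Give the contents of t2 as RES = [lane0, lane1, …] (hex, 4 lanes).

t0 = [0xff, 0x33, 0xc3, 0x4a]
t1 = [0x4a, 0xff, 0x33, 0xc3]
t2 = [0x4a, 0xff, 0x33, 0x04]

RES = [0x4a, 0xff, 0x33, 0x04]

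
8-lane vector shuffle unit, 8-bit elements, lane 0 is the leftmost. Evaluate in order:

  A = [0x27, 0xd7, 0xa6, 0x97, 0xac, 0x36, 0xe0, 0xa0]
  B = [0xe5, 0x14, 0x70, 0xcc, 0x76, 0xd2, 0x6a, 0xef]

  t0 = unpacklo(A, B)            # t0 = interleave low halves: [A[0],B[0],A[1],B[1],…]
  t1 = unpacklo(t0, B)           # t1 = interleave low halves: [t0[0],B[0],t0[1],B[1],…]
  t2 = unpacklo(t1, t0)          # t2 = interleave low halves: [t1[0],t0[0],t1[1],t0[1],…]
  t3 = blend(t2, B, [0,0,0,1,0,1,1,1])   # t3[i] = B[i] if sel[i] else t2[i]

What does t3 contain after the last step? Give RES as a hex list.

t0 = [0x27, 0xe5, 0xd7, 0x14, 0xa6, 0x70, 0x97, 0xcc]
t1 = [0x27, 0xe5, 0xe5, 0x14, 0xd7, 0x70, 0x14, 0xcc]
t2 = [0x27, 0x27, 0xe5, 0xe5, 0xe5, 0xd7, 0x14, 0x14]
t3 = [0x27, 0x27, 0xe5, 0xcc, 0xe5, 0xd2, 0x6a, 0xef]

RES = [ 0x27  0x27  0xe5  0xcc  0xe5  0xd2  0x6a  0xef ]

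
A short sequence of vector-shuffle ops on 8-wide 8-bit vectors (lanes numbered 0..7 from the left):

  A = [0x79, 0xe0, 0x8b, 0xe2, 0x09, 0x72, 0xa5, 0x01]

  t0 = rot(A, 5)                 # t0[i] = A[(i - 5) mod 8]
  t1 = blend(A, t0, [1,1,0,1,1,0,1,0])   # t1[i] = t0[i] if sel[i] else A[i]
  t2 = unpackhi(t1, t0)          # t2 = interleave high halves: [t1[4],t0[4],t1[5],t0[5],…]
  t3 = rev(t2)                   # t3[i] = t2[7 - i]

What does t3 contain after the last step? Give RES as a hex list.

→ t0 |e2|09|72|a5|01|79|e0|8b|
→ t1 |e2|09|8b|a5|01|72|e0|01|
→ t2 |01|01|72|79|e0|e0|01|8b|
→ t3 |8b|01|e0|e0|79|72|01|01|

RES = [0x8b, 0x01, 0xe0, 0xe0, 0x79, 0x72, 0x01, 0x01]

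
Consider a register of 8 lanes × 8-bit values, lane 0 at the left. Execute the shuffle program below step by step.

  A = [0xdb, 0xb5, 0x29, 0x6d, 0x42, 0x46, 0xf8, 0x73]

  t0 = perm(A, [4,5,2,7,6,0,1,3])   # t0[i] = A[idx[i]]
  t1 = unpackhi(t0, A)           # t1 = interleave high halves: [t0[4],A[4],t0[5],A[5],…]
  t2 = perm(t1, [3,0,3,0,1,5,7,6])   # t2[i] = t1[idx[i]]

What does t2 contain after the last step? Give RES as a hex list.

RES = [0x46, 0xf8, 0x46, 0xf8, 0x42, 0xf8, 0x73, 0x6d]

t0 = [0x42, 0x46, 0x29, 0x73, 0xf8, 0xdb, 0xb5, 0x6d]
t1 = [0xf8, 0x42, 0xdb, 0x46, 0xb5, 0xf8, 0x6d, 0x73]
t2 = [0x46, 0xf8, 0x46, 0xf8, 0x42, 0xf8, 0x73, 0x6d]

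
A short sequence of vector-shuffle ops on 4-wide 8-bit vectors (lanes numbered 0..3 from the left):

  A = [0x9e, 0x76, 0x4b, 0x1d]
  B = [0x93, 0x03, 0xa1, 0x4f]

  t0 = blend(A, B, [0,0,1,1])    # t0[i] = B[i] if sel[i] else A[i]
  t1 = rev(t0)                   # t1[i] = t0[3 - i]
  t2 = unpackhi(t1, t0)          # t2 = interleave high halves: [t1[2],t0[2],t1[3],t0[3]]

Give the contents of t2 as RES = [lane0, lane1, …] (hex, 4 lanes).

t0 = [0x9e, 0x76, 0xa1, 0x4f]
t1 = [0x4f, 0xa1, 0x76, 0x9e]
t2 = [0x76, 0xa1, 0x9e, 0x4f]

RES = [0x76, 0xa1, 0x9e, 0x4f]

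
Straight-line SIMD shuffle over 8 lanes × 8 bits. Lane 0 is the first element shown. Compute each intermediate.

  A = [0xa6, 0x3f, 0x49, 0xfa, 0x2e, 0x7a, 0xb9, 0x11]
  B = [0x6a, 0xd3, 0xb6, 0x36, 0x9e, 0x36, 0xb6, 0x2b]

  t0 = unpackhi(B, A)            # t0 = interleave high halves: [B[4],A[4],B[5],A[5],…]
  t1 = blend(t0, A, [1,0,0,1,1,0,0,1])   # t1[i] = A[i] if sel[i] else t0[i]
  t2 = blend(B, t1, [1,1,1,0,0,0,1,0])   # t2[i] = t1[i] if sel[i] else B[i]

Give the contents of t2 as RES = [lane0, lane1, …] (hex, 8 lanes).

RES = [0xa6, 0x2e, 0x36, 0x36, 0x9e, 0x36, 0x2b, 0x2b]

t0 = [0x9e, 0x2e, 0x36, 0x7a, 0xb6, 0xb9, 0x2b, 0x11]
t1 = [0xa6, 0x2e, 0x36, 0xfa, 0x2e, 0xb9, 0x2b, 0x11]
t2 = [0xa6, 0x2e, 0x36, 0x36, 0x9e, 0x36, 0x2b, 0x2b]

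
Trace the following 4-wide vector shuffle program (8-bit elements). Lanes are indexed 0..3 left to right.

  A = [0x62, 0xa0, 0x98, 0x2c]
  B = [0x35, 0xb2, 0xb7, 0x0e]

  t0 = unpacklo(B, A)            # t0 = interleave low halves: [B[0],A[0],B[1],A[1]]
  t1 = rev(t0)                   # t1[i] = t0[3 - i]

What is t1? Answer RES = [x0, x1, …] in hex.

RES = [ 0xa0  0xb2  0x62  0x35 ]

→ t0 |35|62|b2|a0|
→ t1 |a0|b2|62|35|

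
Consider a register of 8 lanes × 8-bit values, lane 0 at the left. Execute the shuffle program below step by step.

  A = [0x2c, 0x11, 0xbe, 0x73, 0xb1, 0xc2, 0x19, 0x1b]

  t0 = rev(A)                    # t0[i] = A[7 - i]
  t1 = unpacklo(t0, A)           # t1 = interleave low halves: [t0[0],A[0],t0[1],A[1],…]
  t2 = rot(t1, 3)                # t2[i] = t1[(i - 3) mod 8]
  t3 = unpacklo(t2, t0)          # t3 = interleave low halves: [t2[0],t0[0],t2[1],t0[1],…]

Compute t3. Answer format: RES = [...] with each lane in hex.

RES = [ 0xbe  0x1b  0xb1  0x19  0x73  0xc2  0x1b  0xb1 ]

t0 = [0x1b, 0x19, 0xc2, 0xb1, 0x73, 0xbe, 0x11, 0x2c]
t1 = [0x1b, 0x2c, 0x19, 0x11, 0xc2, 0xbe, 0xb1, 0x73]
t2 = [0xbe, 0xb1, 0x73, 0x1b, 0x2c, 0x19, 0x11, 0xc2]
t3 = [0xbe, 0x1b, 0xb1, 0x19, 0x73, 0xc2, 0x1b, 0xb1]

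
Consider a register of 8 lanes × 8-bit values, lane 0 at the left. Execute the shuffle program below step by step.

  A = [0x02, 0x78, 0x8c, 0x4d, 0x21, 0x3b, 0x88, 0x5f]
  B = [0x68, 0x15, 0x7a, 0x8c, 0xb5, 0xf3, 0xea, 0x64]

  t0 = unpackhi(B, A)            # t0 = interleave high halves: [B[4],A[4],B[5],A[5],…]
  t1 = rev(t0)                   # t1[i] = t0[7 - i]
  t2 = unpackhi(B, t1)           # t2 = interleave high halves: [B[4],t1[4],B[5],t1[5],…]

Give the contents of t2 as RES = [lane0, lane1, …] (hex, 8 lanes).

RES = [0xb5, 0x3b, 0xf3, 0xf3, 0xea, 0x21, 0x64, 0xb5]

t0 = [0xb5, 0x21, 0xf3, 0x3b, 0xea, 0x88, 0x64, 0x5f]
t1 = [0x5f, 0x64, 0x88, 0xea, 0x3b, 0xf3, 0x21, 0xb5]
t2 = [0xb5, 0x3b, 0xf3, 0xf3, 0xea, 0x21, 0x64, 0xb5]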